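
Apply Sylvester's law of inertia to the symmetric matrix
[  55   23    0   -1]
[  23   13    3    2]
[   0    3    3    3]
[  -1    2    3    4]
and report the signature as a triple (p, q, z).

step 0: pivot 55 → sign +
step 1: pivot 186/55 → sign +
step 2: pivot 21/62 → sign +
step 3: pivot 2/21 → sign +
signature = (4, 0, 0)

Answer: (4, 0, 0)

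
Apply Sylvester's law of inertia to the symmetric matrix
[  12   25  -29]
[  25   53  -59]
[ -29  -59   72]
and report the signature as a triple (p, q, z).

step 0: pivot 12 → sign +
step 1: pivot 11/12 → sign +
step 2: pivot -3/11 → sign −
signature = (2, 1, 0)

Answer: (2, 1, 0)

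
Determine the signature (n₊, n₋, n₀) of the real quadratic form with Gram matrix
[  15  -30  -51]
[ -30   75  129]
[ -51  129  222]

Answer: (2, 0, 1)

Derivation:
step 0: pivot 15 → sign +
step 1: pivot 15 → sign +
step 2: row/col 2 already zero → sign 0
signature = (2, 0, 1)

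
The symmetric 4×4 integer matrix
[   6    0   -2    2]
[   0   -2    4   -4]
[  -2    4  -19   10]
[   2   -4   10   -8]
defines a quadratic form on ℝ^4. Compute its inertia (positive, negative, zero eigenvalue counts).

Answer: (1, 3, 0)

Derivation:
step 0: pivot 6 → sign +
step 1: pivot -2 → sign −
step 2: pivot -35/3 → sign −
step 3: pivot -2/35 → sign −
signature = (1, 3, 0)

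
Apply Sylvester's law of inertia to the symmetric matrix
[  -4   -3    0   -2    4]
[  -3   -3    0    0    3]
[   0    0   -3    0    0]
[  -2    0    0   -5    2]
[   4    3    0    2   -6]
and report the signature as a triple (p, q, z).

step 0: pivot -4 → sign −
step 1: pivot -3/4 → sign −
step 2: pivot -3 → sign −
step 3: pivot -1 → sign −
step 4: pivot -2 → sign −
signature = (0, 5, 0)

Answer: (0, 5, 0)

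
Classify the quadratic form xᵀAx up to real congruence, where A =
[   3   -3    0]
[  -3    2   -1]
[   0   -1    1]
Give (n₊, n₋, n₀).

step 0: pivot 3 → sign +
step 1: pivot -1 → sign −
step 2: pivot 2 → sign +
signature = (2, 1, 0)

Answer: (2, 1, 0)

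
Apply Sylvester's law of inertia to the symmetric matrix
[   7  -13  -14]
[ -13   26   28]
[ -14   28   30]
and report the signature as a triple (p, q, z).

Answer: (2, 1, 0)

Derivation:
step 0: pivot 7 → sign +
step 1: pivot 13/7 → sign +
step 2: pivot -2/13 → sign −
signature = (2, 1, 0)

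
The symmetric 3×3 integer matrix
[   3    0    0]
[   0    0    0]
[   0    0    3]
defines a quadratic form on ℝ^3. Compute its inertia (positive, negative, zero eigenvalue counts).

step 0: pivot 3 → sign +
step 1: pivot 3 → sign +
step 2: row/col 2 already zero → sign 0
signature = (2, 0, 1)

Answer: (2, 0, 1)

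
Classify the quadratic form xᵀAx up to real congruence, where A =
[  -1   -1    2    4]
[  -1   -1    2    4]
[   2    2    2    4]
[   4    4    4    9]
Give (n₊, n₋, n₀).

step 0: pivot -1 → sign −
step 1: pivot 6 → sign +
step 2: pivot 1 → sign +
step 3: row/col 3 already zero → sign 0
signature = (2, 1, 1)

Answer: (2, 1, 1)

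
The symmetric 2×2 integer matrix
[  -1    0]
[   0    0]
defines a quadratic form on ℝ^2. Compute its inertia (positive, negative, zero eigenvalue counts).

step 0: pivot -1 → sign −
step 1: row/col 1 already zero → sign 0
signature = (0, 1, 1)

Answer: (0, 1, 1)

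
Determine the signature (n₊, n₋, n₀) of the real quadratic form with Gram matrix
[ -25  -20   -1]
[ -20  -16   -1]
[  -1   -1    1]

step 0: pivot -25 → sign −
step 1: pivot 26/25 → sign +
step 2: pivot -1/26 → sign −
signature = (1, 2, 0)

Answer: (1, 2, 0)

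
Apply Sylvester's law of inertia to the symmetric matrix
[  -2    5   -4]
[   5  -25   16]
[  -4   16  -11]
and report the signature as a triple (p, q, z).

Answer: (0, 3, 0)

Derivation:
step 0: pivot -2 → sign −
step 1: pivot -25/2 → sign −
step 2: pivot -3/25 → sign −
signature = (0, 3, 0)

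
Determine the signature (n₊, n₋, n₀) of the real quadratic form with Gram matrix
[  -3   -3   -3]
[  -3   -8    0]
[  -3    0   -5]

step 0: pivot -3 → sign −
step 1: pivot -5 → sign −
step 2: pivot -1/5 → sign −
signature = (0, 3, 0)

Answer: (0, 3, 0)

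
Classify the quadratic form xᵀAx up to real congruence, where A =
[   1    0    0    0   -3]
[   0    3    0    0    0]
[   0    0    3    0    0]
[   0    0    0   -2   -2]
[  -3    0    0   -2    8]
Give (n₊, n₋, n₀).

step 0: pivot 1 → sign +
step 1: pivot 3 → sign +
step 2: pivot 3 → sign +
step 3: pivot -2 → sign −
step 4: pivot 1 → sign +
signature = (4, 1, 0)

Answer: (4, 1, 0)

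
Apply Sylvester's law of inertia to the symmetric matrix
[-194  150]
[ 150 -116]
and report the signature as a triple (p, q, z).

step 0: pivot -194 → sign −
step 1: pivot -2/97 → sign −
signature = (0, 2, 0)

Answer: (0, 2, 0)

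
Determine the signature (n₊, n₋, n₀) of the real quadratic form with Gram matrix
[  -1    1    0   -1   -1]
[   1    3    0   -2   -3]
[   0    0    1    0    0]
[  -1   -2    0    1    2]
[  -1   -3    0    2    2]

step 0: pivot -1 → sign −
step 1: pivot 4 → sign +
step 2: pivot 1 → sign +
step 3: pivot -1/4 → sign −
step 4: pivot -1 → sign −
signature = (2, 3, 0)

Answer: (2, 3, 0)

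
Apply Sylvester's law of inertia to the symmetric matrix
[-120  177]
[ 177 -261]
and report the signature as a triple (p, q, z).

step 0: pivot -120 → sign −
step 1: pivot 3/40 → sign +
signature = (1, 1, 0)

Answer: (1, 1, 0)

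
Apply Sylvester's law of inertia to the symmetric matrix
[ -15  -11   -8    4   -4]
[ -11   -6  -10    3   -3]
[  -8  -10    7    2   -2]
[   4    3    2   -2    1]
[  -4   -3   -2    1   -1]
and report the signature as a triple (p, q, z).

Answer: (3, 2, 0)

Derivation:
step 0: pivot -15 → sign −
step 1: pivot 31/15 → sign +
step 2: pivot 3 → sign +
step 3: pivot -29/31 → sign −
step 4: pivot 2/29 → sign +
signature = (3, 2, 0)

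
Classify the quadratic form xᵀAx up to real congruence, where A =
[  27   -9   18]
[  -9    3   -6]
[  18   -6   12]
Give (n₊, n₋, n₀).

step 0: pivot 27 → sign +
step 1: row/col 1 already zero → sign 0
step 2: row/col 2 already zero → sign 0
signature = (1, 0, 2)

Answer: (1, 0, 2)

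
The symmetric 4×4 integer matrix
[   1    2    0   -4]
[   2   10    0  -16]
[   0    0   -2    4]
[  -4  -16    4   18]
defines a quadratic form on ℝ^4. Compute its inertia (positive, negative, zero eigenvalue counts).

step 0: pivot 1 → sign +
step 1: pivot 6 → sign +
step 2: pivot -2 → sign −
step 3: pivot -2/3 → sign −
signature = (2, 2, 0)

Answer: (2, 2, 0)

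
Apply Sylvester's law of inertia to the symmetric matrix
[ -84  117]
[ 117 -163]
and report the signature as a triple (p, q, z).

Answer: (0, 2, 0)

Derivation:
step 0: pivot -84 → sign −
step 1: pivot -1/28 → sign −
signature = (0, 2, 0)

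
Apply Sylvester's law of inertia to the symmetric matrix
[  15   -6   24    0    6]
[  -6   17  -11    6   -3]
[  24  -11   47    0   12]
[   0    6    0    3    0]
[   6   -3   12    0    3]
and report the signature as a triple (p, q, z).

Answer: (4, 1, 0)

Derivation:
step 0: pivot 15 → sign +
step 1: pivot 73/5 → sign +
step 2: pivot 618/73 → sign +
step 3: pivot 51/103 → sign +
step 4: pivot -3/34 → sign −
signature = (4, 1, 0)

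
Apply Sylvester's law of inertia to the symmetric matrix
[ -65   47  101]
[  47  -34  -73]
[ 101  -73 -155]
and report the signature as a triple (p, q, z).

Answer: (1, 2, 0)

Derivation:
step 0: pivot -65 → sign −
step 1: pivot -1/65 → sign −
step 2: pivot 2 → sign +
signature = (1, 2, 0)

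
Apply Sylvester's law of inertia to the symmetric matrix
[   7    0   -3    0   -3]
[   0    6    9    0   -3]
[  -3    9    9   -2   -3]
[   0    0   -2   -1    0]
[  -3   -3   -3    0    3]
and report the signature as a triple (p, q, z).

Answer: (3, 2, 0)

Derivation:
step 0: pivot 7 → sign +
step 1: pivot 6 → sign +
step 2: pivot -81/14 → sign −
step 3: pivot -25/81 → sign −
step 4: pivot 6/25 → sign +
signature = (3, 2, 0)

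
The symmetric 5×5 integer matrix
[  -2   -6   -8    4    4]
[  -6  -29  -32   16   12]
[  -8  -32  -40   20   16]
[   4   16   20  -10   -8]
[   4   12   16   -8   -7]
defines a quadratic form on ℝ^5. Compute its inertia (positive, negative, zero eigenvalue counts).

Answer: (1, 3, 1)

Derivation:
step 0: pivot -2 → sign −
step 1: pivot -11 → sign −
step 2: pivot -24/11 → sign −
step 3: pivot 1 → sign +
step 4: row/col 4 already zero → sign 0
signature = (1, 3, 1)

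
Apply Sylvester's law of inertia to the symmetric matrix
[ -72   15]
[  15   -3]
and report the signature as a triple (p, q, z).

step 0: pivot -72 → sign −
step 1: pivot 1/8 → sign +
signature = (1, 1, 0)

Answer: (1, 1, 0)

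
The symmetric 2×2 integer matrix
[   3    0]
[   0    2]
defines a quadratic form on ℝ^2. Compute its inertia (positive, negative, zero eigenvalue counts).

Answer: (2, 0, 0)

Derivation:
step 0: pivot 3 → sign +
step 1: pivot 2 → sign +
signature = (2, 0, 0)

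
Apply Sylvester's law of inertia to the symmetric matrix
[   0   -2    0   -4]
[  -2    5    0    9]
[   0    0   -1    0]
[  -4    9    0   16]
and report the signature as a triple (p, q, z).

Answer: (1, 2, 1)

Derivation:
step 0: pivot 5 → sign +
step 1: pivot -4/5 → sign −
step 2: pivot -1 → sign −
step 3: row/col 3 already zero → sign 0
signature = (1, 2, 1)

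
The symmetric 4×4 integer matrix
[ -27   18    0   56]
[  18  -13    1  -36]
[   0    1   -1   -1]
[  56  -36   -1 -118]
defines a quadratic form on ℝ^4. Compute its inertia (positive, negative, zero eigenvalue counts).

step 0: pivot -27 → sign −
step 1: pivot -1 → sign −
step 2: pivot -2/27 → sign −
step 3: pivot 3/2 → sign +
signature = (1, 3, 0)

Answer: (1, 3, 0)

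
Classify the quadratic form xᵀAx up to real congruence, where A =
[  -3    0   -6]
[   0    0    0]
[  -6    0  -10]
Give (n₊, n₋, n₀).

step 0: pivot -3 → sign −
step 1: pivot 2 → sign +
step 2: row/col 2 already zero → sign 0
signature = (1, 1, 1)

Answer: (1, 1, 1)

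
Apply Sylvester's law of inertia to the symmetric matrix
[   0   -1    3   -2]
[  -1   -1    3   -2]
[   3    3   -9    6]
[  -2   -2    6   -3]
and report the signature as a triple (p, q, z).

step 0: pivot -1 → sign −
step 1: pivot 1 → sign +
step 2: pivot 1 → sign +
step 3: row/col 3 already zero → sign 0
signature = (2, 1, 1)

Answer: (2, 1, 1)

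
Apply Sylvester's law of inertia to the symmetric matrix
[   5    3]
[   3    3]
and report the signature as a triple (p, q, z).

step 0: pivot 5 → sign +
step 1: pivot 6/5 → sign +
signature = (2, 0, 0)

Answer: (2, 0, 0)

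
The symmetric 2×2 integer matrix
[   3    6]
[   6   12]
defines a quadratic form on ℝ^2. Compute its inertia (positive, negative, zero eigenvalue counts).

Answer: (1, 0, 1)

Derivation:
step 0: pivot 3 → sign +
step 1: row/col 1 already zero → sign 0
signature = (1, 0, 1)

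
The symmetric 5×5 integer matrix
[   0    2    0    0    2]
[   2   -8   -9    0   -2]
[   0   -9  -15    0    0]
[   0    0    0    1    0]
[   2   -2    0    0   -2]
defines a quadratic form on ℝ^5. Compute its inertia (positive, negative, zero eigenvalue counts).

step 0: pivot -8 → sign −
step 1: pivot 1/2 → sign +
step 2: pivot -15 → sign −
step 3: pivot 1 → sign +
step 4: pivot -3/5 → sign −
signature = (2, 3, 0)

Answer: (2, 3, 0)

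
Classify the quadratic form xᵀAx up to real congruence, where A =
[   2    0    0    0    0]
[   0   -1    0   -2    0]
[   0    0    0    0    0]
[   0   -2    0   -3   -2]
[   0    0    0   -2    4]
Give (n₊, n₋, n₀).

step 0: pivot 2 → sign +
step 1: pivot -1 → sign −
step 2: pivot 1 → sign +
step 3: row/col 3 already zero → sign 0
step 4: row/col 4 already zero → sign 0
signature = (2, 1, 2)

Answer: (2, 1, 2)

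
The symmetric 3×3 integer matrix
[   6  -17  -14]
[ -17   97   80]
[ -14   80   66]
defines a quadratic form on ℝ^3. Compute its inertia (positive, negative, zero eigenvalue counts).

step 0: pivot 6 → sign +
step 1: pivot 293/6 → sign +
step 2: pivot 6/293 → sign +
signature = (3, 0, 0)

Answer: (3, 0, 0)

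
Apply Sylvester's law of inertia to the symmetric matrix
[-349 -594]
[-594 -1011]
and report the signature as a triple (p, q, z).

Answer: (0, 2, 0)

Derivation:
step 0: pivot -349 → sign −
step 1: pivot -3/349 → sign −
signature = (0, 2, 0)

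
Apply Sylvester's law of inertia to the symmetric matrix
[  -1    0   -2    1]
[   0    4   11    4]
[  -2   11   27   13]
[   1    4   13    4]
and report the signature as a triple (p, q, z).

step 0: pivot -1 → sign −
step 1: pivot 4 → sign +
step 2: pivot 3/4 → sign +
step 3: pivot 1 → sign +
signature = (3, 1, 0)

Answer: (3, 1, 0)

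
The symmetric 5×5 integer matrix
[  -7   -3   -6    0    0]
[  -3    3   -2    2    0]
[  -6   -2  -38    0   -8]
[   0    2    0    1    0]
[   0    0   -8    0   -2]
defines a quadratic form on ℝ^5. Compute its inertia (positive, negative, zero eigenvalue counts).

Answer: (2, 3, 0)

Derivation:
step 0: pivot -7 → sign −
step 1: pivot 30/7 → sign +
step 2: pivot -494/15 → sign −
step 3: pivot 17/247 → sign +
step 4: pivot -2/17 → sign −
signature = (2, 3, 0)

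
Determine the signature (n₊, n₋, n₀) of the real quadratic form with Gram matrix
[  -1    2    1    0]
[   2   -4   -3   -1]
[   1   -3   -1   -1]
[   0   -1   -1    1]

step 0: pivot -1 → sign −
step 1: pivot -2 → sign −
step 2: pivot 1/2 → sign +
step 3: pivot 3 → sign +
signature = (2, 2, 0)

Answer: (2, 2, 0)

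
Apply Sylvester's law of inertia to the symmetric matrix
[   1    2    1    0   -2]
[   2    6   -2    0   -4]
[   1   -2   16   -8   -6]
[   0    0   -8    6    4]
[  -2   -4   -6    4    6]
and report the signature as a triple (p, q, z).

step 0: pivot 1 → sign +
step 1: pivot 2 → sign +
step 2: pivot 7 → sign +
step 3: pivot -22/7 → sign −
step 4: pivot -2/11 → sign −
signature = (3, 2, 0)

Answer: (3, 2, 0)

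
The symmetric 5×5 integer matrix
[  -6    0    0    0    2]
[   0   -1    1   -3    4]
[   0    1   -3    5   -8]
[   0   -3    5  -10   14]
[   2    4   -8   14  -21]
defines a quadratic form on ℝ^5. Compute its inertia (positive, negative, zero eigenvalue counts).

Answer: (1, 4, 0)

Derivation:
step 0: pivot -6 → sign −
step 1: pivot -1 → sign −
step 2: pivot -2 → sign −
step 3: pivot 1 → sign +
step 4: pivot -1/3 → sign −
signature = (1, 4, 0)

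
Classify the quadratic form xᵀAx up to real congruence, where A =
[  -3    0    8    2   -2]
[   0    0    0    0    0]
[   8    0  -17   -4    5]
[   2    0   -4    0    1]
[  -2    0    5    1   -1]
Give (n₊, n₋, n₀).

step 0: pivot -3 → sign −
step 1: pivot 13/3 → sign +
step 2: pivot 12/13 → sign +
step 3: pivot 1/4 → sign +
step 4: row/col 4 already zero → sign 0
signature = (3, 1, 1)

Answer: (3, 1, 1)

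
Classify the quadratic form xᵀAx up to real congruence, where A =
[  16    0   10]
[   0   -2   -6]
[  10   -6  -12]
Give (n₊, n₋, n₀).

step 0: pivot 16 → sign +
step 1: pivot -2 → sign −
step 2: pivot -1/4 → sign −
signature = (1, 2, 0)

Answer: (1, 2, 0)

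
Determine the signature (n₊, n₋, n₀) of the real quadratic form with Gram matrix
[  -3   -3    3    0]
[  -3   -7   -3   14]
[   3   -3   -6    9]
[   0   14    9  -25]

step 0: pivot -3 → sign −
step 1: pivot -4 → sign −
step 2: pivot 6 → sign +
step 3: row/col 3 already zero → sign 0
signature = (1, 2, 1)

Answer: (1, 2, 1)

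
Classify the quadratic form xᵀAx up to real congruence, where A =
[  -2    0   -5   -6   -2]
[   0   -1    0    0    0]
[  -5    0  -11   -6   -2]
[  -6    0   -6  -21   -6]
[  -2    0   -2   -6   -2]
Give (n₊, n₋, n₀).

Answer: (1, 4, 0)

Derivation:
step 0: pivot -2 → sign −
step 1: pivot -1 → sign −
step 2: pivot 3/2 → sign +
step 3: pivot -57 → sign −
step 4: pivot -6/19 → sign −
signature = (1, 4, 0)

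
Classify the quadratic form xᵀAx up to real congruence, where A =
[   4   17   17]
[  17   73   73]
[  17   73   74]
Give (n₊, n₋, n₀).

Answer: (3, 0, 0)

Derivation:
step 0: pivot 4 → sign +
step 1: pivot 3/4 → sign +
step 2: pivot 1 → sign +
signature = (3, 0, 0)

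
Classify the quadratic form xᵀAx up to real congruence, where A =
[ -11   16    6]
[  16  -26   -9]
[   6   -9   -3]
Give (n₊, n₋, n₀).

Answer: (1, 2, 0)

Derivation:
step 0: pivot -11 → sign −
step 1: pivot -30/11 → sign −
step 2: pivot 3/10 → sign +
signature = (1, 2, 0)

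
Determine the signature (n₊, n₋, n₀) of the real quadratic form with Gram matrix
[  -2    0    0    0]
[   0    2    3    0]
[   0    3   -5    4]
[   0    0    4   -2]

Answer: (1, 3, 0)

Derivation:
step 0: pivot -2 → sign −
step 1: pivot 2 → sign +
step 2: pivot -19/2 → sign −
step 3: pivot -6/19 → sign −
signature = (1, 3, 0)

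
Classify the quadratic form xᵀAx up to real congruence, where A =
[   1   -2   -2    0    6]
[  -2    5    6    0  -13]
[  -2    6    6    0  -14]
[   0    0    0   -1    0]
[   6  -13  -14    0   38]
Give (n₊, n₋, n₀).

step 0: pivot 1 → sign +
step 1: pivot 1 → sign +
step 2: pivot -2 → sign −
step 3: pivot -1 → sign −
step 4: pivot 1 → sign +
signature = (3, 2, 0)

Answer: (3, 2, 0)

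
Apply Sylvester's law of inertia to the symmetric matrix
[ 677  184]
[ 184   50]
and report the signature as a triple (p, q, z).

step 0: pivot 677 → sign +
step 1: pivot -6/677 → sign −
signature = (1, 1, 0)

Answer: (1, 1, 0)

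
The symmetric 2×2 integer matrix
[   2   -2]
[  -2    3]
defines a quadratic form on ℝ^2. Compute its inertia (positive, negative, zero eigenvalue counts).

step 0: pivot 2 → sign +
step 1: pivot 1 → sign +
signature = (2, 0, 0)

Answer: (2, 0, 0)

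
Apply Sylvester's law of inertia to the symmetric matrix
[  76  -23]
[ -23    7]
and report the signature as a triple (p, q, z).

Answer: (2, 0, 0)

Derivation:
step 0: pivot 76 → sign +
step 1: pivot 3/76 → sign +
signature = (2, 0, 0)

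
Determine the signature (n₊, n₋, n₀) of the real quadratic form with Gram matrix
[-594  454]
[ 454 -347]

step 0: pivot -594 → sign −
step 1: pivot -1/297 → sign −
signature = (0, 2, 0)

Answer: (0, 2, 0)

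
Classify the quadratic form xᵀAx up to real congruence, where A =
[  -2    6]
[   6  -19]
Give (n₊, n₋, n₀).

Answer: (0, 2, 0)

Derivation:
step 0: pivot -2 → sign −
step 1: pivot -1 → sign −
signature = (0, 2, 0)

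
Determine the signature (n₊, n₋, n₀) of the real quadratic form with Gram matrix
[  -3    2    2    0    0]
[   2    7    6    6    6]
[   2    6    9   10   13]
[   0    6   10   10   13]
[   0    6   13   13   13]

step 0: pivot -3 → sign −
step 1: pivot 25/3 → sign +
step 2: pivot 97/25 → sign +
step 3: pivot -6/97 → sign −
step 4: pivot 3/2 → sign +
signature = (3, 2, 0)

Answer: (3, 2, 0)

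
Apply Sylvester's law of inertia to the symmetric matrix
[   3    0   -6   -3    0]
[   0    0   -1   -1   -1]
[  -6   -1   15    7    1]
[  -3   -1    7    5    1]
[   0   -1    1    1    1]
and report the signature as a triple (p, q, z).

Answer: (4, 1, 0)

Derivation:
step 0: pivot 3 → sign +
step 1: pivot 3 → sign +
step 2: pivot -1/3 → sign −
step 3: pivot 3 → sign +
step 4: pivot 2/3 → sign +
signature = (4, 1, 0)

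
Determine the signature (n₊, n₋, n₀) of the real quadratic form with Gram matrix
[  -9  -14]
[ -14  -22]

Answer: (0, 2, 0)

Derivation:
step 0: pivot -9 → sign −
step 1: pivot -2/9 → sign −
signature = (0, 2, 0)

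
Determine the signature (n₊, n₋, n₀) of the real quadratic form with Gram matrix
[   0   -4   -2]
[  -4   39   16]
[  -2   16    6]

Answer: (1, 2, 0)

Derivation:
step 0: pivot 39 → sign +
step 1: pivot -16/39 → sign −
step 2: pivot -1/4 → sign −
signature = (1, 2, 0)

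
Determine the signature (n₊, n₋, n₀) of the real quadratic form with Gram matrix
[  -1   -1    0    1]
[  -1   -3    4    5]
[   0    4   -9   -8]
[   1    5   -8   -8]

step 0: pivot -1 → sign −
step 1: pivot -2 → sign −
step 2: pivot -1 → sign −
step 3: pivot 1 → sign +
signature = (1, 3, 0)

Answer: (1, 3, 0)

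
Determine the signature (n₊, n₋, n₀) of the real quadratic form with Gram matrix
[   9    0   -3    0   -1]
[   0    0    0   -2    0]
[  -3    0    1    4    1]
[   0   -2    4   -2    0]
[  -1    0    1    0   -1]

step 0: pivot 9 → sign +
step 1: pivot -2 → sign −
step 2: pivot 8 → sign +
step 3: pivot -7/6 → sign −
step 4: pivot 2/21 → sign +
signature = (3, 2, 0)

Answer: (3, 2, 0)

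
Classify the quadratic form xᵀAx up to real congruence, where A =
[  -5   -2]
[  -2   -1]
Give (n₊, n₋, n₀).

step 0: pivot -5 → sign −
step 1: pivot -1/5 → sign −
signature = (0, 2, 0)

Answer: (0, 2, 0)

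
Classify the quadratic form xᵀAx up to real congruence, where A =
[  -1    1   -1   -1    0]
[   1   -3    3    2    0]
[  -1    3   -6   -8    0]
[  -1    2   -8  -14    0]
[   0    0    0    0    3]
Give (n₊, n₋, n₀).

step 0: pivot -1 → sign −
step 1: pivot -2 → sign −
step 2: pivot -3 → sign −
step 3: pivot -1/2 → sign −
step 4: pivot 3 → sign +
signature = (1, 4, 0)

Answer: (1, 4, 0)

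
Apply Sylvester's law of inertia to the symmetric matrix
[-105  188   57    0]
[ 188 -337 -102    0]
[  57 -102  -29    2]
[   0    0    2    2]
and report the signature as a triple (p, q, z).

Answer: (1, 3, 0)

Derivation:
step 0: pivot -105 → sign −
step 1: pivot -41/105 → sign −
step 2: pivot 80/41 → sign +
step 3: pivot -1/20 → sign −
signature = (1, 3, 0)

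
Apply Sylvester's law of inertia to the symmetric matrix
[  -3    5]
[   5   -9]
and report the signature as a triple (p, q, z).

step 0: pivot -3 → sign −
step 1: pivot -2/3 → sign −
signature = (0, 2, 0)

Answer: (0, 2, 0)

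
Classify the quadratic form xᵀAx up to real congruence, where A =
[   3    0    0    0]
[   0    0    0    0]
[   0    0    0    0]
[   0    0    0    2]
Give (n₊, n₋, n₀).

Answer: (2, 0, 2)

Derivation:
step 0: pivot 3 → sign +
step 1: pivot 2 → sign +
step 2: row/col 2 already zero → sign 0
step 3: row/col 3 already zero → sign 0
signature = (2, 0, 2)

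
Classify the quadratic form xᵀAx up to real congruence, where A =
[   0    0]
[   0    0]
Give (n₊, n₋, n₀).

step 0: row/col 0 already zero → sign 0
step 1: row/col 1 already zero → sign 0
signature = (0, 0, 2)

Answer: (0, 0, 2)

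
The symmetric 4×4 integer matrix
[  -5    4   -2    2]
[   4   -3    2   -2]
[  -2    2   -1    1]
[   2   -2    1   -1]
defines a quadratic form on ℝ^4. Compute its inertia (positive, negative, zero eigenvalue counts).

step 0: pivot -5 → sign −
step 1: pivot 1/5 → sign +
step 2: pivot -1 → sign −
step 3: row/col 3 already zero → sign 0
signature = (1, 2, 1)

Answer: (1, 2, 1)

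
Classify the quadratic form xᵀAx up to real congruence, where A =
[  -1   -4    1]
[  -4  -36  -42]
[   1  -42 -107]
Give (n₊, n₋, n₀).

Answer: (0, 3, 0)

Derivation:
step 0: pivot -1 → sign −
step 1: pivot -20 → sign −
step 2: pivot -1/5 → sign −
signature = (0, 3, 0)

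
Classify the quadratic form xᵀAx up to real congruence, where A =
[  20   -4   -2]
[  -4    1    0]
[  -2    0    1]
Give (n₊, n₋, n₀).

step 0: pivot 20 → sign +
step 1: pivot 1/5 → sign +
step 2: row/col 2 already zero → sign 0
signature = (2, 0, 1)

Answer: (2, 0, 1)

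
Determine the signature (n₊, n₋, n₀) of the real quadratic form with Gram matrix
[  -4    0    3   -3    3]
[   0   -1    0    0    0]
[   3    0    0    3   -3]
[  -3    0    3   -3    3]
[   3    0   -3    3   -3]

step 0: pivot -4 → sign −
step 1: pivot -1 → sign −
step 2: pivot 9/4 → sign +
step 3: pivot -1 → sign −
step 4: row/col 4 already zero → sign 0
signature = (1, 3, 1)

Answer: (1, 3, 1)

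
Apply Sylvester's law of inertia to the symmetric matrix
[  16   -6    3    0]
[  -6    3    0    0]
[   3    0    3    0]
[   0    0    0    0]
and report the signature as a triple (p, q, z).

step 0: pivot 16 → sign +
step 1: pivot 3/4 → sign +
step 2: pivot 3/4 → sign +
step 3: row/col 3 already zero → sign 0
signature = (3, 0, 1)

Answer: (3, 0, 1)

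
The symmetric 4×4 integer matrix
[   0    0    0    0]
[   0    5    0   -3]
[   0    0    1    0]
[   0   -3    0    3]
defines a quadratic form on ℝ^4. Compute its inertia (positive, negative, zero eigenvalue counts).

step 0: pivot 5 → sign +
step 1: pivot 1 → sign +
step 2: pivot 6/5 → sign +
step 3: row/col 3 already zero → sign 0
signature = (3, 0, 1)

Answer: (3, 0, 1)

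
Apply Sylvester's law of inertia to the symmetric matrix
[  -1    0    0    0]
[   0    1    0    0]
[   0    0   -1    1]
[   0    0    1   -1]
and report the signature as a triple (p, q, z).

Answer: (1, 2, 1)

Derivation:
step 0: pivot -1 → sign −
step 1: pivot 1 → sign +
step 2: pivot -1 → sign −
step 3: row/col 3 already zero → sign 0
signature = (1, 2, 1)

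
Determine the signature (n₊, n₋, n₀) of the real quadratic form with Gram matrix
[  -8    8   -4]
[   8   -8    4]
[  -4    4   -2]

step 0: pivot -8 → sign −
step 1: row/col 1 already zero → sign 0
step 2: row/col 2 already zero → sign 0
signature = (0, 1, 2)

Answer: (0, 1, 2)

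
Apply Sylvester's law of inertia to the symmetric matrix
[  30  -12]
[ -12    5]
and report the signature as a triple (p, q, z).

step 0: pivot 30 → sign +
step 1: pivot 1/5 → sign +
signature = (2, 0, 0)

Answer: (2, 0, 0)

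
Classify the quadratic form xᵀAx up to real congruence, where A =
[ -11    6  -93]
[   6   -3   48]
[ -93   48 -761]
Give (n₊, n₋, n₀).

Answer: (1, 2, 0)

Derivation:
step 0: pivot -11 → sign −
step 1: pivot 3/11 → sign +
step 2: pivot -2 → sign −
signature = (1, 2, 0)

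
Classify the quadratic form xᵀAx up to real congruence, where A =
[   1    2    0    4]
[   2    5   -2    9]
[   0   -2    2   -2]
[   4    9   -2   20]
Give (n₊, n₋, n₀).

Answer: (3, 1, 0)

Derivation:
step 0: pivot 1 → sign +
step 1: pivot 1 → sign +
step 2: pivot -2 → sign −
step 3: pivot 3 → sign +
signature = (3, 1, 0)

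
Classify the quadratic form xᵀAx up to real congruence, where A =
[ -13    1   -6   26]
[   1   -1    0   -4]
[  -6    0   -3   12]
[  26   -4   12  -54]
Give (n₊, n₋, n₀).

Answer: (1, 3, 0)

Derivation:
step 0: pivot -13 → sign −
step 1: pivot -12/13 → sign −
step 2: pivot 7/3 → sign +
step 3: pivot -3/7 → sign −
signature = (1, 3, 0)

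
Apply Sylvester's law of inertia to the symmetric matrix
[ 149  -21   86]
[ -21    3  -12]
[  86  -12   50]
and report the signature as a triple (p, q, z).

step 0: pivot 149 → sign +
step 1: pivot 6/149 → sign +
step 2: row/col 2 already zero → sign 0
signature = (2, 0, 1)

Answer: (2, 0, 1)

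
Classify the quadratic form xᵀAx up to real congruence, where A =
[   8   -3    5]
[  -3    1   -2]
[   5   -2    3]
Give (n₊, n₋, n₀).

Answer: (1, 1, 1)

Derivation:
step 0: pivot 8 → sign +
step 1: pivot -1/8 → sign −
step 2: row/col 2 already zero → sign 0
signature = (1, 1, 1)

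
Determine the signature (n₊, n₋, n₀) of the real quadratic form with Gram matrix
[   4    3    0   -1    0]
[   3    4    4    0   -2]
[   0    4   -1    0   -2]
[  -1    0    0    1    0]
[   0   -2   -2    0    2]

step 0: pivot 4 → sign +
step 1: pivot 7/4 → sign +
step 2: pivot -71/7 → sign −
step 3: pivot 51/71 → sign +
step 4: pivot 2/17 → sign +
signature = (4, 1, 0)

Answer: (4, 1, 0)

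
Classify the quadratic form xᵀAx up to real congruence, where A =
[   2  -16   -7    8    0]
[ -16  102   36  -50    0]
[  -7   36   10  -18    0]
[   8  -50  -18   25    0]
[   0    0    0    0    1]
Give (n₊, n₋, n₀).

step 0: pivot 2 → sign +
step 1: pivot -26 → sign −
step 2: pivot 23/26 → sign +
step 3: pivot -3/23 → sign −
step 4: pivot 1 → sign +
signature = (3, 2, 0)

Answer: (3, 2, 0)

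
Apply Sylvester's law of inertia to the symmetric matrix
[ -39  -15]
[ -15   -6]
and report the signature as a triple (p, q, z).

step 0: pivot -39 → sign −
step 1: pivot -3/13 → sign −
signature = (0, 2, 0)

Answer: (0, 2, 0)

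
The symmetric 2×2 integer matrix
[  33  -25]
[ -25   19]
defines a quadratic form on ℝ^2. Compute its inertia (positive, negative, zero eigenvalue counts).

step 0: pivot 33 → sign +
step 1: pivot 2/33 → sign +
signature = (2, 0, 0)

Answer: (2, 0, 0)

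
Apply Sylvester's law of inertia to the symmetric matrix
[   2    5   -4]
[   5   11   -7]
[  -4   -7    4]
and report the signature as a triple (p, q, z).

Answer: (2, 1, 0)

Derivation:
step 0: pivot 2 → sign +
step 1: pivot -3/2 → sign −
step 2: pivot 2 → sign +
signature = (2, 1, 0)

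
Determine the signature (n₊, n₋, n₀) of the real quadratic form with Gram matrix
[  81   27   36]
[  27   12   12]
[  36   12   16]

step 0: pivot 81 → sign +
step 1: pivot 3 → sign +
step 2: row/col 2 already zero → sign 0
signature = (2, 0, 1)

Answer: (2, 0, 1)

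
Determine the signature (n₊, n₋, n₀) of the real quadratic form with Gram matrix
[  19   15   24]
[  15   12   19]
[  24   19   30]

Answer: (2, 1, 0)

Derivation:
step 0: pivot 19 → sign +
step 1: pivot 3/19 → sign +
step 2: pivot -1/3 → sign −
signature = (2, 1, 0)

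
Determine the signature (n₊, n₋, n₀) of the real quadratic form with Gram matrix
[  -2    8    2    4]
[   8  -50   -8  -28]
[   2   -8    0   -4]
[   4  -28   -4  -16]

step 0: pivot -2 → sign −
step 1: pivot -18 → sign −
step 2: pivot 2 → sign +
step 3: row/col 3 already zero → sign 0
signature = (1, 2, 1)

Answer: (1, 2, 1)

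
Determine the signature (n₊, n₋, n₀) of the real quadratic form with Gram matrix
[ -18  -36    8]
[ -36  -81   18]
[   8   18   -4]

step 0: pivot -18 → sign −
step 1: pivot -9 → sign −
step 2: row/col 2 already zero → sign 0
signature = (0, 2, 1)

Answer: (0, 2, 1)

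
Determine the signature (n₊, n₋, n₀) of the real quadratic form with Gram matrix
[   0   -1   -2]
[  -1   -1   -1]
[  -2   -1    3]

step 0: pivot -1 → sign −
step 1: pivot 1 → sign +
step 2: pivot 3 → sign +
signature = (2, 1, 0)

Answer: (2, 1, 0)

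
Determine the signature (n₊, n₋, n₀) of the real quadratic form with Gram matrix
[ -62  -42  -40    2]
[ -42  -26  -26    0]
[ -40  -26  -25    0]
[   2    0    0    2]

step 0: pivot -62 → sign −
step 1: pivot 76/31 → sign +
step 2: pivot 6/19 → sign +
step 3: pivot -1/6 → sign −
signature = (2, 2, 0)

Answer: (2, 2, 0)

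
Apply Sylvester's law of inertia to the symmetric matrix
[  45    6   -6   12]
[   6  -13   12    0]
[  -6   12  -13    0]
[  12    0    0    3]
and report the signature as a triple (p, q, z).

step 0: pivot 45 → sign +
step 1: pivot -69/5 → sign −
step 2: pivot -133/69 → sign −
step 3: pivot -1/133 → sign −
signature = (1, 3, 0)

Answer: (1, 3, 0)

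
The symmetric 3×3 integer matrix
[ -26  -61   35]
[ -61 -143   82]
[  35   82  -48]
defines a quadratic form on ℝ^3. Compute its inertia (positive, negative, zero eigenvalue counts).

step 0: pivot -26 → sign −
step 1: pivot 3/26 → sign +
step 2: pivot -1 → sign −
signature = (1, 2, 0)

Answer: (1, 2, 0)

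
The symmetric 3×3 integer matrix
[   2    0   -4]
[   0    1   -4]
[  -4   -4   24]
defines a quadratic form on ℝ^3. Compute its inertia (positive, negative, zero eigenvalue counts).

Answer: (2, 0, 1)

Derivation:
step 0: pivot 2 → sign +
step 1: pivot 1 → sign +
step 2: row/col 2 already zero → sign 0
signature = (2, 0, 1)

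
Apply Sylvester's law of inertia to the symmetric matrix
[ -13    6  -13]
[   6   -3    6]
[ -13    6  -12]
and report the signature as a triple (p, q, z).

step 0: pivot -13 → sign −
step 1: pivot -3/13 → sign −
step 2: pivot 1 → sign +
signature = (1, 2, 0)

Answer: (1, 2, 0)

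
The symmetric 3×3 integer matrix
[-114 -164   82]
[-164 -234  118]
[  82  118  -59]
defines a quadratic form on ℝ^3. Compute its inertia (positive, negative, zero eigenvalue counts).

step 0: pivot -114 → sign −
step 1: pivot 110/57 → sign +
step 2: pivot -1/55 → sign −
signature = (1, 2, 0)

Answer: (1, 2, 0)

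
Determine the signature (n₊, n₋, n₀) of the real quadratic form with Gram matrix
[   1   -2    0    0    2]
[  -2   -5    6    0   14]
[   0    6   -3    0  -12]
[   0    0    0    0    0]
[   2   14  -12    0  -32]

step 0: pivot 1 → sign +
step 1: pivot -9 → sign −
step 2: pivot 1 → sign +
step 3: row/col 3 already zero → sign 0
step 4: row/col 4 already zero → sign 0
signature = (2, 1, 2)

Answer: (2, 1, 2)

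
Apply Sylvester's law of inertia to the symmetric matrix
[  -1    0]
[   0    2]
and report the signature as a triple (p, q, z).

step 0: pivot -1 → sign −
step 1: pivot 2 → sign +
signature = (1, 1, 0)

Answer: (1, 1, 0)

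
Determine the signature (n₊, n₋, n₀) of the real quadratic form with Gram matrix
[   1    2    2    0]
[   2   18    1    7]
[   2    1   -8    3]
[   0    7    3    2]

Answer: (3, 1, 0)

Derivation:
step 0: pivot 1 → sign +
step 1: pivot 14 → sign +
step 2: pivot -177/14 → sign −
step 3: pivot 6/59 → sign +
signature = (3, 1, 0)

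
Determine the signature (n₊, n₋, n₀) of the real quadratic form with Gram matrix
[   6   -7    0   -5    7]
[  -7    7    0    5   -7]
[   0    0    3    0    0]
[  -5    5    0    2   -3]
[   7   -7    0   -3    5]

step 0: pivot 6 → sign +
step 1: pivot -7/6 → sign −
step 2: pivot 3 → sign +
step 3: pivot -11/7 → sign −
step 4: pivot 6/11 → sign +
signature = (3, 2, 0)

Answer: (3, 2, 0)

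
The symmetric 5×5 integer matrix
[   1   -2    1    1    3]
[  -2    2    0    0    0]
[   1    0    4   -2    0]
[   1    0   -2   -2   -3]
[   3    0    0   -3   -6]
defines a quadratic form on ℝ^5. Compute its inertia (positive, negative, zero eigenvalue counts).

Answer: (3, 2, 0)

Derivation:
step 0: pivot 1 → sign +
step 1: pivot -2 → sign −
step 2: pivot 5 → sign +
step 3: pivot -6/5 → sign −
step 4: pivot 3/2 → sign +
signature = (3, 2, 0)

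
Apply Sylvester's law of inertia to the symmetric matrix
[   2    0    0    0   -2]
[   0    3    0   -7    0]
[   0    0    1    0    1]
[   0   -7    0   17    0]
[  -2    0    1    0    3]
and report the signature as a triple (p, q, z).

Answer: (4, 0, 1)

Derivation:
step 0: pivot 2 → sign +
step 1: pivot 3 → sign +
step 2: pivot 1 → sign +
step 3: pivot 2/3 → sign +
step 4: row/col 4 already zero → sign 0
signature = (4, 0, 1)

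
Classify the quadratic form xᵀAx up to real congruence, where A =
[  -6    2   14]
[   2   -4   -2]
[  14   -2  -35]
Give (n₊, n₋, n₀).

step 0: pivot -6 → sign −
step 1: pivot -10/3 → sign −
step 2: pivot -1/5 → sign −
signature = (0, 3, 0)

Answer: (0, 3, 0)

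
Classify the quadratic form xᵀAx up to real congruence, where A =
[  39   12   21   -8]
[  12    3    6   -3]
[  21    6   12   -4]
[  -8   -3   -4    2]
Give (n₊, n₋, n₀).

step 0: pivot 39 → sign +
step 1: pivot -9/13 → sign −
step 2: pivot 1 → sign +
step 3: pivot 1/3 → sign +
signature = (3, 1, 0)

Answer: (3, 1, 0)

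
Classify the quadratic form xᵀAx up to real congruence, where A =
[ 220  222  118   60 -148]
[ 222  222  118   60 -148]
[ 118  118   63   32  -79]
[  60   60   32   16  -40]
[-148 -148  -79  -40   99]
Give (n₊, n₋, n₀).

step 0: pivot 220 → sign +
step 1: pivot -111/55 → sign −
step 2: pivot 31/111 → sign +
step 3: pivot -8/31 → sign −
step 4: row/col 4 already zero → sign 0
signature = (2, 2, 1)

Answer: (2, 2, 1)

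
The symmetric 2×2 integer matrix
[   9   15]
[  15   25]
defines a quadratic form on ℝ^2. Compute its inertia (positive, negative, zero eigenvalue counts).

step 0: pivot 9 → sign +
step 1: row/col 1 already zero → sign 0
signature = (1, 0, 1)

Answer: (1, 0, 1)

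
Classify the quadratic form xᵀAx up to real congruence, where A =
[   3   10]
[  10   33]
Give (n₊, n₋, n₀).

Answer: (1, 1, 0)

Derivation:
step 0: pivot 3 → sign +
step 1: pivot -1/3 → sign −
signature = (1, 1, 0)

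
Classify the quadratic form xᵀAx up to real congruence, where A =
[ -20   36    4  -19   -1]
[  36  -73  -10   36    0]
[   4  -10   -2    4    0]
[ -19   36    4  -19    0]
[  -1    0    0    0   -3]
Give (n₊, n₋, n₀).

step 0: pivot -20 → sign −
step 1: pivot -41/5 → sign −
step 2: pivot -10/41 → sign −
step 3: pivot 3/20 → sign +
step 4: pivot -2 → sign −
signature = (1, 4, 0)

Answer: (1, 4, 0)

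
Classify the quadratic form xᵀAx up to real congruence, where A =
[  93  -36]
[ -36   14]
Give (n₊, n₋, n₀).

step 0: pivot 93 → sign +
step 1: pivot 2/31 → sign +
signature = (2, 0, 0)

Answer: (2, 0, 0)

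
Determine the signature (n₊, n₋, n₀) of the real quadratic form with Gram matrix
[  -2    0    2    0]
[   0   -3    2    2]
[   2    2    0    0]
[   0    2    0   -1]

step 0: pivot -2 → sign −
step 1: pivot -3 → sign −
step 2: pivot 10/3 → sign +
step 3: pivot -1/5 → sign −
signature = (1, 3, 0)

Answer: (1, 3, 0)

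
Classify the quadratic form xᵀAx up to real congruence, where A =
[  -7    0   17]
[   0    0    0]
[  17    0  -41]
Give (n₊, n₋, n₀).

Answer: (1, 1, 1)

Derivation:
step 0: pivot -7 → sign −
step 1: pivot 2/7 → sign +
step 2: row/col 2 already zero → sign 0
signature = (1, 1, 1)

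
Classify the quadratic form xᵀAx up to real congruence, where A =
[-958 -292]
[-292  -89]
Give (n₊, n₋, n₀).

step 0: pivot -958 → sign −
step 1: pivot 1/479 → sign +
signature = (1, 1, 0)

Answer: (1, 1, 0)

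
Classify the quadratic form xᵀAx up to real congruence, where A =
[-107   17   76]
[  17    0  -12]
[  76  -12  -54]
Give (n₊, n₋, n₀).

Answer: (1, 2, 0)

Derivation:
step 0: pivot -107 → sign −
step 1: pivot 289/107 → sign +
step 2: pivot -6/289 → sign −
signature = (1, 2, 0)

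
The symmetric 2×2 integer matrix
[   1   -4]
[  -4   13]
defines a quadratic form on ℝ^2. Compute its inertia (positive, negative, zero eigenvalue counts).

step 0: pivot 1 → sign +
step 1: pivot -3 → sign −
signature = (1, 1, 0)

Answer: (1, 1, 0)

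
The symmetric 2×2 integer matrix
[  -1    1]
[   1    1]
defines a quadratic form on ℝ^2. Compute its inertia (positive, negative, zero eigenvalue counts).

Answer: (1, 1, 0)

Derivation:
step 0: pivot -1 → sign −
step 1: pivot 2 → sign +
signature = (1, 1, 0)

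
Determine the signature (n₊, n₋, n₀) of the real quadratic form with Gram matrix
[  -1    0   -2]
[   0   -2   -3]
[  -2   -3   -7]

Answer: (1, 2, 0)

Derivation:
step 0: pivot -1 → sign −
step 1: pivot -2 → sign −
step 2: pivot 3/2 → sign +
signature = (1, 2, 0)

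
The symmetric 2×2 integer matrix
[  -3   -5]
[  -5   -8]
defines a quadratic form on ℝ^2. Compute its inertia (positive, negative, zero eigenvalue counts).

step 0: pivot -3 → sign −
step 1: pivot 1/3 → sign +
signature = (1, 1, 0)

Answer: (1, 1, 0)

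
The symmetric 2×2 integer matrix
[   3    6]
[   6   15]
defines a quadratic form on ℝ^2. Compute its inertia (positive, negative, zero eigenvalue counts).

Answer: (2, 0, 0)

Derivation:
step 0: pivot 3 → sign +
step 1: pivot 3 → sign +
signature = (2, 0, 0)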